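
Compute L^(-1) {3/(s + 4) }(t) 3 * exp(-4 * t) 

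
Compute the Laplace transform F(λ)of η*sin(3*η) 6*λ/(λ^2 + 9)^2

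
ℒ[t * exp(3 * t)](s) (s - 3)^(-2)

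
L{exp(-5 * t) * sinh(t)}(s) 1/((s + 5)^2 - 1)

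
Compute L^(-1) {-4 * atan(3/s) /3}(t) -4 * sin(3 * t) /(3 * t) 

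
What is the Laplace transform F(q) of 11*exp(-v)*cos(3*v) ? 11*(q + 1) /((q + 1) ^2 + 9) 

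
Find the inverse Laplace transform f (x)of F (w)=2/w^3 x^2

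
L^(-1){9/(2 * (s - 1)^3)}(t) 9 * t^2 * exp(t)/4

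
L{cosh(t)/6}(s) s/(6*(s^2 - 1))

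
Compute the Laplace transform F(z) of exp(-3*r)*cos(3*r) (z+3) /((z+3) ^2+9) 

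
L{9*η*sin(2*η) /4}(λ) 9*λ/(λ^2 + 4) ^2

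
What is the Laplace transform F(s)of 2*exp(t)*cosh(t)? 2*(s - 1)/(s*(s - 2))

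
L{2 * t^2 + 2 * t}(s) 2/s^2 + 4/s^3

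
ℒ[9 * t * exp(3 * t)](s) 9/(s - 3)^2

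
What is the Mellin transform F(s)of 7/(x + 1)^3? 7 * pi * (s - 2) * (s - 1)/(2 * sin(pi * s))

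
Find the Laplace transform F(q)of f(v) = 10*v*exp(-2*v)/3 10/(3*(q+2)^2)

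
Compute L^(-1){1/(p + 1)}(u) exp(-u)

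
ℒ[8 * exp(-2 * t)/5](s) 8/(5 * (s + 2))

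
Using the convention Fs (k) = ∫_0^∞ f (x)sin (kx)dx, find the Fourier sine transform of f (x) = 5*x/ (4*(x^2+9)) 5*pi*exp (-3*k)/8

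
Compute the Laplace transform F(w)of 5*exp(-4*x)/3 5/(3*(w + 4))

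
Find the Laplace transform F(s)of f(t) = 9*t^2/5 18/(5*s^3)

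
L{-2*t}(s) -2/s^2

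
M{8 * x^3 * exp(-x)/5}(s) 8 * gamma(s+3)/5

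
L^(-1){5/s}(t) 5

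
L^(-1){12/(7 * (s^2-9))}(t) 4 * sinh(3 * t)/7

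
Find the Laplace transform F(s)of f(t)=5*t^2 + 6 6/s + 10/s^3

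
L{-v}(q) -1/q^2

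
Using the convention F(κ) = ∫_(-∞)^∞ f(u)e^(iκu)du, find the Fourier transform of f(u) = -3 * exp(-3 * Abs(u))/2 -9/(κ^2 + 9)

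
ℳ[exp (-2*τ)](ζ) gamma (ζ)/2^ζ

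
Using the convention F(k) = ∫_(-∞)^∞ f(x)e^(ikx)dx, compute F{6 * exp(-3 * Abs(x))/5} 36/(5 * (k^2 + 9))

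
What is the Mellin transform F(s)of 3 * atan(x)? -3 * pi * sec(pi * s/2)/(2 * s)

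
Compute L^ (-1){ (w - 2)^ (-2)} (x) x * exp (2 * x)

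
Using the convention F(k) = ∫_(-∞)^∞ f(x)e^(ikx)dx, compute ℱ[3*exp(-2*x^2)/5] 3*sqrt(2)*sqrt(pi)*exp(-k^2/8)/10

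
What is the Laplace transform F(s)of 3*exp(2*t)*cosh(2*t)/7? 3*(s - 2)/(7*s*(s - 4))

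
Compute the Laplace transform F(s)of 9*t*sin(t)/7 18*s/(7*(s^2+1)^2)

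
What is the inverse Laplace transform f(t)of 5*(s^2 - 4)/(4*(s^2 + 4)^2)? 5*t*cos(2*t)/4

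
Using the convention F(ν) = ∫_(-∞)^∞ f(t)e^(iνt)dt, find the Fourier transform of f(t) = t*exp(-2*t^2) sqrt(2)*I*sqrt(pi)*ν*exp(-ν^2/8)/8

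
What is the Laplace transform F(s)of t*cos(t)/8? (s^2 - 1)/(8*(s^2+1)^2)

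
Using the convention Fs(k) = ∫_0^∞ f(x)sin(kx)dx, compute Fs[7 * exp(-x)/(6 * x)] 7 * atan(k)/6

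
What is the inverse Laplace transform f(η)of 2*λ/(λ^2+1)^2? η*sin(η)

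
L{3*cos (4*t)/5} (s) 3*s/ (5*(s^2+16))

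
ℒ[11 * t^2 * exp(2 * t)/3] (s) 22/(3 * (s - 2)^3)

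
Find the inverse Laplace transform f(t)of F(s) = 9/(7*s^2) 9*t/7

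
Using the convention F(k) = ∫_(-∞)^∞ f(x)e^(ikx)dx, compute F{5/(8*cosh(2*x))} 5*pi/(16*cosh(pi*k/4))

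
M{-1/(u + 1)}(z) -pi*csc(pi*z)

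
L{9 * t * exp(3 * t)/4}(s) 9/(4 * (s - 3)^2)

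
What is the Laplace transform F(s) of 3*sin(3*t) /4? 9/(4*(s^2 + 9) ) 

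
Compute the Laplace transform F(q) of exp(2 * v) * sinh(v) 1/((q - 2) ^2-1) 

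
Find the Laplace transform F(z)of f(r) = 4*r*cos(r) 4*(z^2 - 1)/(z^2 + 1)^2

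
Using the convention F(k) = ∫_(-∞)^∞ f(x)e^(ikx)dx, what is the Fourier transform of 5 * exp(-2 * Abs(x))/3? 20/(3 * (k^2+4))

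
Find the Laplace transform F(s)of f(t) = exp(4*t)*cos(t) (s - 4)/((s - 4)^2 + 1)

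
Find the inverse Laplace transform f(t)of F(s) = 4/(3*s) 4/3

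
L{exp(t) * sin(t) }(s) 1/((s - 1) ^2 + 1) 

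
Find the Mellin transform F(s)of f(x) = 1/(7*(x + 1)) pi*csc(pi*s)/7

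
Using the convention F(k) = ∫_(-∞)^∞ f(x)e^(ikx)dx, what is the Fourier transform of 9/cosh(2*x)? 9*pi/(2*cosh(pi*k/4))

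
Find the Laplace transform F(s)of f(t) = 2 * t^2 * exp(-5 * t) 4/(s + 5)^3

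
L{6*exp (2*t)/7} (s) 6/ (7*(s - 2))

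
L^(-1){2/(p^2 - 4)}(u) sinh(2*u)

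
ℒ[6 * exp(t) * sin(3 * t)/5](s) 18/(5 * ((s - 1)^2+9))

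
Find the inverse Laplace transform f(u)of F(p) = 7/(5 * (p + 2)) 7 * exp(-2 * u)/5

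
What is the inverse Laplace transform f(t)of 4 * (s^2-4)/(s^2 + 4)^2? 4 * t * cos(2 * t)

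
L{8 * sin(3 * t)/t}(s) 8 * atan(3/s)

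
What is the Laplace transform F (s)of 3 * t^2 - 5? 6/s^3 - 5/s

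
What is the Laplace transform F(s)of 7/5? 7/(5*s)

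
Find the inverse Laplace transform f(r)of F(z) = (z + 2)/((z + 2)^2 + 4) exp(-2 * r) * cos(2 * r)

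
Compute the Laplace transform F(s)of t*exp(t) (s - 1)^(-2)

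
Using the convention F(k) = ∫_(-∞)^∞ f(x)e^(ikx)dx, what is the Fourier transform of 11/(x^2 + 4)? 11 * pi * exp(-2 * Abs(k))/2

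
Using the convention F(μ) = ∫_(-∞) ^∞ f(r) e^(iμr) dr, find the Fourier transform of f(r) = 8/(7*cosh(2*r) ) 4*pi/(7*cosh(pi*μ/4) ) 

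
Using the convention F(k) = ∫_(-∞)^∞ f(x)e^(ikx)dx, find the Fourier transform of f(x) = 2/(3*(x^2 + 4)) pi*exp(-2*Abs(k))/3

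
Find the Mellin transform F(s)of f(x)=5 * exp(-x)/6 5 * gamma(s)/6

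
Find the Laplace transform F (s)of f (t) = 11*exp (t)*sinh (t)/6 11/ (6*s*(s - 2))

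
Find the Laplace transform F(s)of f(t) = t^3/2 3/s^4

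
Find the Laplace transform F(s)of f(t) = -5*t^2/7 -10/(7*s^3)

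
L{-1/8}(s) -1/(8*s)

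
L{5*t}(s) 5/s^2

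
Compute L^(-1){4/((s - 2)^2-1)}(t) 4 * exp(2 * t) * sinh(t)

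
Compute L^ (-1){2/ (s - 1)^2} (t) 2*t*exp (t)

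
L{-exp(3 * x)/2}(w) -1/(2 * w - 6)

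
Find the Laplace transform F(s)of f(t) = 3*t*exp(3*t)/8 3/(8*(s - 3)^2)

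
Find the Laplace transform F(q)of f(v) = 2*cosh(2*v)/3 2*q/(3*(q^2 - 4))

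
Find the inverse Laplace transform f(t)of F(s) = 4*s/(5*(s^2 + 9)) 4*cos(3*t)/5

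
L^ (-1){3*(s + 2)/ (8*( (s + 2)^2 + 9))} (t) 3*exp (-2*t)*cos (3*t)/8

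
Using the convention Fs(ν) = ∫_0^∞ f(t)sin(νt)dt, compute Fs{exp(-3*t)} ν/(ν^2 + 9)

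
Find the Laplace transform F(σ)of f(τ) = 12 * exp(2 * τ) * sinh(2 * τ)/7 24/(7 * σ * (σ - 4))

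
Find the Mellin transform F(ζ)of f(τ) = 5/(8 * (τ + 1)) 5 * pi * csc(pi * ζ)/8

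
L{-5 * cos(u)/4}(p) -5 * p/(4 * p^2+4)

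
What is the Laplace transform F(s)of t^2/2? s^(-3)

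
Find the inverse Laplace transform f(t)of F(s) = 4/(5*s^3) 2*t^2/5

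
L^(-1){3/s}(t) 3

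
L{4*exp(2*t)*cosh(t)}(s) 4*(s - 2)/((s - 2)^2 - 1)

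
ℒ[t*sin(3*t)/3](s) 2*s/(s^2 + 9)^2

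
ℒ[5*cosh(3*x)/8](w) 5*w/(8*(w^2 - 9))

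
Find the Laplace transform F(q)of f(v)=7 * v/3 7/(3 * q^2)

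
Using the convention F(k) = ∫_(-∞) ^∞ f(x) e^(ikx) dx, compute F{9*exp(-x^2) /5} 9*sqrt(pi)*exp(-k^2/4) /5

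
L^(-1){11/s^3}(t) 11 * t^2/2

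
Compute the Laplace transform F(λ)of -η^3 -6/λ^4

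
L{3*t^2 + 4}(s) 6/s^3 + 4/s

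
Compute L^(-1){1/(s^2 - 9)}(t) sinh(3*t)/3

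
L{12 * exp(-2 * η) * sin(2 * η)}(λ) 24/((λ + 2)^2 + 4)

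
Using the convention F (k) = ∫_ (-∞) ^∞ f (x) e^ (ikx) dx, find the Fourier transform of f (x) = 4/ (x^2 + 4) 2*pi*exp (-2*Abs (k) ) 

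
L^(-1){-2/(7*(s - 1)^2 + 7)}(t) -2*exp(t)*sin(t)/7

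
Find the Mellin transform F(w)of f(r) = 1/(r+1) pi * csc(pi * w)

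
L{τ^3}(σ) 6/σ^4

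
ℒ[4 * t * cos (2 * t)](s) 4 * (s^2 - 4)/ (s^2+4)^2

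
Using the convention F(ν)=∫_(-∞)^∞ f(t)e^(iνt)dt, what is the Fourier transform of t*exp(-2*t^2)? sqrt(2)*I*sqrt(pi)*ν*exp(-ν^2/8)/8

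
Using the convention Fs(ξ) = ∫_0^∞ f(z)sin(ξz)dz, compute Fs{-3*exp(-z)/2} -3*ξ/(2*ξ^2 + 2)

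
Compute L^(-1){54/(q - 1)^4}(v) 9*v^3*exp(v)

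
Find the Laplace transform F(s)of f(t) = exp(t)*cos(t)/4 (s - 1)/(4*((s - 1)^2 + 1))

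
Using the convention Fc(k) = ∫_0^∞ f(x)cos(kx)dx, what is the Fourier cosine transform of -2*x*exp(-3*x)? 2*(k^2 - 9)/(k^2+9)^2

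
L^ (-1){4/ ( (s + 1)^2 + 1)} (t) 4*exp (-t)*sin (t)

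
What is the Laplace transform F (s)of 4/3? 4/ (3 * s)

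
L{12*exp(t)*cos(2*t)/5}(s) 12*(s - 1)/(5*((s - 1)^2 + 4))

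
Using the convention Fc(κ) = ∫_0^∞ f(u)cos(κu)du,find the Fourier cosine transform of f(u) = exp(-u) 1/(κ^2 + 1)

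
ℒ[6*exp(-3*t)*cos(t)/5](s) 6*(s + 3)/(5*((s + 3)^2 + 1))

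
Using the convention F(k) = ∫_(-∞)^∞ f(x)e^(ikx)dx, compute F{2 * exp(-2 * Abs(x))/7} 8/(7 * (k^2+4))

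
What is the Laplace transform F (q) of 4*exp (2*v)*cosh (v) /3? 4*(q - 2) / (3*( (q - 2) ^2 - 1) ) 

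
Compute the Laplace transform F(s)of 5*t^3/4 15/(2*s^4)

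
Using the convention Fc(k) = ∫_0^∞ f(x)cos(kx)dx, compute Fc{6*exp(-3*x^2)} sqrt(3)*sqrt(pi)*exp(-k^2/12)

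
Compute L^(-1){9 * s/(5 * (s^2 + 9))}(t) 9 * cos(3 * t)/5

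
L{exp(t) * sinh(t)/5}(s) 1/(5 * s * (s - 2))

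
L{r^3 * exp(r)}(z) 6/(z - 1)^4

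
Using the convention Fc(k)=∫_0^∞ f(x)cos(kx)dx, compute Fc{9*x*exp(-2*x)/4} 9*(4 - k^2)/(4*(k^2 + 4)^2)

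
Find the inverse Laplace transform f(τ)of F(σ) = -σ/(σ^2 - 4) -cosh(2 * τ)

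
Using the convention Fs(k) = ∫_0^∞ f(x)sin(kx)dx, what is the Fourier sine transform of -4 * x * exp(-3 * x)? -24 * k/(k^2 + 9)^2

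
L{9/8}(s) 9/(8 * s)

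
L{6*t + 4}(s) 6/s^2 + 4/s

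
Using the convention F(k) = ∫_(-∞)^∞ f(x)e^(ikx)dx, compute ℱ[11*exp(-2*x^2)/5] 11*sqrt(2)*sqrt(pi)*exp(-k^2/8)/10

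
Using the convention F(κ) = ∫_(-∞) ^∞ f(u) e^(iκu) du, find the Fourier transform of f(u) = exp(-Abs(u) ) 2/(κ^2+1) 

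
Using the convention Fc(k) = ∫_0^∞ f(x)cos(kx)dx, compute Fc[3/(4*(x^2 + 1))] 3*pi*exp(-k)/8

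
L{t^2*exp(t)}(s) 2/(s - 1)^3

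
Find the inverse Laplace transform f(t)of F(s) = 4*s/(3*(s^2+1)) 4*cos(t)/3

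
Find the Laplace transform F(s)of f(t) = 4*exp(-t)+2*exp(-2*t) 4/(s+1)+2/(s+2)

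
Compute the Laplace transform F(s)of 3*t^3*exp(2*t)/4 9/(2*(s - 2)^4)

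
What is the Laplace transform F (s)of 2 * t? 2/s^2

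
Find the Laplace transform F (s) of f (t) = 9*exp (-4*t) 9/ (s + 4) 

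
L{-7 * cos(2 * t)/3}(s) -7 * s/(3 * s^2 + 12)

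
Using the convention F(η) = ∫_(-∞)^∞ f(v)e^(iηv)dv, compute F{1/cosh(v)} pi/cosh(pi * η/2)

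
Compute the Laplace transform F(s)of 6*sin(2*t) 12/(s^2 + 4)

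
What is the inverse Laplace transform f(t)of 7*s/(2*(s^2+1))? 7*cos(t)/2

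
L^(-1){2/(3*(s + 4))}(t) 2*exp(-4*t)/3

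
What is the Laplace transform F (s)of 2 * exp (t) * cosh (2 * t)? 2 * (s - 1)/ ( (s - 1)^2 - 4)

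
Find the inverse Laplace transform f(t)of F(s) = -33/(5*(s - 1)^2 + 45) -11*exp(t)*sin(3*t)/5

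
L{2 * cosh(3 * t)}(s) 2 * s/(s^2 - 9)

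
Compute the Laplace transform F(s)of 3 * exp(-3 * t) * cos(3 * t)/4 3 * (s + 3)/(4 * ((s + 3)^2 + 9))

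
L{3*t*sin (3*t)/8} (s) 9*s/ (4*(s^2 + 9)^2)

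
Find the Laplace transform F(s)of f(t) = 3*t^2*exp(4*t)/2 3/(s - 4)^3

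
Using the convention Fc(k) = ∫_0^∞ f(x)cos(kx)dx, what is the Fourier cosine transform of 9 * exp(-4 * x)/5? 36/(5 * (k^2+16))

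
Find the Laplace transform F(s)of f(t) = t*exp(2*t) (s - 2)^(-2)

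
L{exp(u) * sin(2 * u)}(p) 2/((p - 1)^2 + 4)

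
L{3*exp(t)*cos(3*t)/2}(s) 3*(s - 1)/(2*((s - 1)^2 + 9))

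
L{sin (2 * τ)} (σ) 2/ (σ^2 + 4)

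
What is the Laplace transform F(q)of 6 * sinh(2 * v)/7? 12/(7 * (q^2-4))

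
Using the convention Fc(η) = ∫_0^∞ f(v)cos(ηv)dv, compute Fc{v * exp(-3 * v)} (9 - η^2)/(η^2 + 9)^2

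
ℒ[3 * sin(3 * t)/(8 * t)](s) 3 * atan(3/s)/8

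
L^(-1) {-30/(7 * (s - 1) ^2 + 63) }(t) -10 * exp(t) * sin(3 * t) /7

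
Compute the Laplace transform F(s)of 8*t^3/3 16/s^4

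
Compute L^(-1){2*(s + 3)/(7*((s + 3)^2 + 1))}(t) 2*exp(-3*t)*cos(t)/7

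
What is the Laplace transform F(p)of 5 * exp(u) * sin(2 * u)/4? 5/(2 * ((p - 1)^2 + 4))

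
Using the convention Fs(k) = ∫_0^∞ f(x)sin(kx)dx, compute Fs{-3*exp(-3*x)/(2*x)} -3*atan(k/3)/2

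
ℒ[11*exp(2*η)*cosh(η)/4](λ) 11*(λ - 2)/(4*((λ - 2)^2-1))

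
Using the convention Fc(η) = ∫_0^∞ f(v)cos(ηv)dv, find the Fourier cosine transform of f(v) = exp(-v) 1/(η^2 + 1)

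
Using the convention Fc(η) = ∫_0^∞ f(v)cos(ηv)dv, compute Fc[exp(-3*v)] 3/(η^2 + 9)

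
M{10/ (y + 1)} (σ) 10 * pi * csc (pi * σ)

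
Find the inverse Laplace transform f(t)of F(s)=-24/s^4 -4*t^3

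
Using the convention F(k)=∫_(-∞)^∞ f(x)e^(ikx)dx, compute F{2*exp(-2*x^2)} sqrt(2)*sqrt(pi)*exp(-k^2/8)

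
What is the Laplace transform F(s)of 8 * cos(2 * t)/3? 8 * s/(3 * (s^2 + 4))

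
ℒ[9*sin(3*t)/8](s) 27/(8*(s^2 + 9))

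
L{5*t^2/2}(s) 5/s^3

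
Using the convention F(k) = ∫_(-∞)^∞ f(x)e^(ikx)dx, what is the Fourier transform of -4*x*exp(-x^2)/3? -2*I*sqrt(pi)*k*exp(-k^2/4)/3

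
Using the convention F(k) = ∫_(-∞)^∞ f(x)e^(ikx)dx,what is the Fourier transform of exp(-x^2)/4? sqrt(pi)*exp(-k^2/4)/4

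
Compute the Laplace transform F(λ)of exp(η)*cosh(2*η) (λ - 1)/((λ - 1)^2 - 4)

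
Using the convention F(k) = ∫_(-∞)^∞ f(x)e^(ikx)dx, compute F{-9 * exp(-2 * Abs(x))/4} -9/(k^2 + 4)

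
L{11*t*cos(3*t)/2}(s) 11*(s^2-9)/(2*(s^2 + 9)^2)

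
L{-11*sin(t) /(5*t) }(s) -11*atan(1/s) /5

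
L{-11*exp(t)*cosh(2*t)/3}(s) 11*(1 - s)/(3*((s - 1)^2-4))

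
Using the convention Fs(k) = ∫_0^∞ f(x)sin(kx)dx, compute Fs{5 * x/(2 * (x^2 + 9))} 5 * pi * exp(-3 * k)/4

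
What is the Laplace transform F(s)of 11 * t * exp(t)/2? 11/(2 * (s - 1)^2)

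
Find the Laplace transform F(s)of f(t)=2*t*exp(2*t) 2/(s - 2)^2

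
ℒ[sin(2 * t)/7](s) 2/(7 * (s^2 + 4))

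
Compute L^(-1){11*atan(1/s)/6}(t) 11*sin(t)/(6*t)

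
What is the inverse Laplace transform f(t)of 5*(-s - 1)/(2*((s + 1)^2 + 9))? -5*exp(-t)*cos(3*t)/2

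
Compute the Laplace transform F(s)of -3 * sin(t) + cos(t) s/(s^2 + 1) - 3/(s^2 + 1)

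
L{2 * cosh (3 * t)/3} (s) 2 * s/ (3 * (s^2 - 9))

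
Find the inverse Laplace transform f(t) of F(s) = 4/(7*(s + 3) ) 4*exp(-3*t) /7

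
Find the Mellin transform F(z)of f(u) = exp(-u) gamma(z)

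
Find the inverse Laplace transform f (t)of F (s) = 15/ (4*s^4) 5*t^3/8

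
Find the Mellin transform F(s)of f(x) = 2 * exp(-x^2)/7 gamma(s/2)/7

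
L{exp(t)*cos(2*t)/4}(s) (s - 1)/(4*((s - 1)^2 + 4))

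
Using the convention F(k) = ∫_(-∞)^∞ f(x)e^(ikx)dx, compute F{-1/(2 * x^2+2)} -pi * exp(-Abs(k))/2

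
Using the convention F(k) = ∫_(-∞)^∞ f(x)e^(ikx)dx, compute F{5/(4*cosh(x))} 5*pi/(4*cosh(pi*k/2))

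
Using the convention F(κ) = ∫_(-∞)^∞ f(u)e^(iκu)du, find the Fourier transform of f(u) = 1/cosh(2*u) pi/(2*cosh(pi*κ/4))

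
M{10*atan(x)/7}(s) -5*pi*sec(pi*s/2)/(7*s)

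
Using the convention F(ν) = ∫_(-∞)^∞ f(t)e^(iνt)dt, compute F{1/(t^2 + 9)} pi * exp(-3 * Abs(ν))/3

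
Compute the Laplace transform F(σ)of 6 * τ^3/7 36/(7 * σ^4)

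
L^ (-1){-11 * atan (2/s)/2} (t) -11 * sin (2 * t)/ (2 * t)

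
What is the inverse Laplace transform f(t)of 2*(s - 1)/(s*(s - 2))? 2*exp(t)*cosh(t)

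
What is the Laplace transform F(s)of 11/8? 11/(8*s)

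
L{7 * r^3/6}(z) 7/z^4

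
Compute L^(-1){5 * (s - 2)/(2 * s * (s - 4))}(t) 5 * exp(2 * t) * cosh(2 * t)/2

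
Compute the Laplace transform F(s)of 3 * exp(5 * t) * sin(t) 3/((s - 5)^2 + 1)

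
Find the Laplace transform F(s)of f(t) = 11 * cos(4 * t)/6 11 * s/(6 * (s^2 + 16))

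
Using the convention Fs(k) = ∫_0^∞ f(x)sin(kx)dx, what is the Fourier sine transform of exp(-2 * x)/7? k/(7 * (k^2 + 4))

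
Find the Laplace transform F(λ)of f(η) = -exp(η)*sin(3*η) -3/((λ - 1)^2 + 9)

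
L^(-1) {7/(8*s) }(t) 7/8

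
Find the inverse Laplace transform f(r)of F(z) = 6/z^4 r^3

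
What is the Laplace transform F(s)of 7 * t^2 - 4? 14/s^3 - 4/s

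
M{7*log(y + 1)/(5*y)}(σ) -7*pi*csc(pi*σ)/(5*σ - 5)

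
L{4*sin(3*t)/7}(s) 12/(7*(s^2+9))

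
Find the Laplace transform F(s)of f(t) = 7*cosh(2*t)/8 7*s/(8*(s^2-4))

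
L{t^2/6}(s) 1/(3*s^3)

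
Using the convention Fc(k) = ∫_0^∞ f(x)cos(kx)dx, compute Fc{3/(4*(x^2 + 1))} 3*pi*exp(-k)/8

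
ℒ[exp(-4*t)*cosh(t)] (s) (s+4)/((s+4)^2 - 1)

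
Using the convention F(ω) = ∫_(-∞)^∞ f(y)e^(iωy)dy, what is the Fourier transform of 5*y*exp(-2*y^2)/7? 5*sqrt(2)*I*sqrt(pi)*ω*exp(-ω^2/8)/56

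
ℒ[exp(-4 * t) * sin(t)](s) 1/((s + 4)^2 + 1)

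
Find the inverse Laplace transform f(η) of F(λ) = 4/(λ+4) 4 * exp(-4 * η) 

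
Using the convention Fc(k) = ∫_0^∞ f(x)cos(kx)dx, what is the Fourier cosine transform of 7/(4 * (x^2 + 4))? 7 * pi * exp(-2 * k)/16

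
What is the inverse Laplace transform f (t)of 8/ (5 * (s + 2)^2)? 8 * t * exp (-2 * t)/5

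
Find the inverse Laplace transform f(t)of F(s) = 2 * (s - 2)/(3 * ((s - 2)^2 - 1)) 2 * exp(2 * t) * cosh(t)/3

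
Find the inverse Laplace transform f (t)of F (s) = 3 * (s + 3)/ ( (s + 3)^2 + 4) 3 * exp (-3 * t) * cos (2 * t)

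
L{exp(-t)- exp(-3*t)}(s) 1/(s + 1) - 1/(s + 3)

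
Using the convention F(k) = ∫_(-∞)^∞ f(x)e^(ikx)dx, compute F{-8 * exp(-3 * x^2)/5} -8 * sqrt(3) * sqrt(pi) * exp(-k^2/12)/15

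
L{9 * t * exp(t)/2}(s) 9/(2 * (s - 1)^2)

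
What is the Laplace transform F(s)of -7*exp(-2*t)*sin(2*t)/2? -7/((s + 2)^2 + 4)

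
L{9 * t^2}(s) 18/s^3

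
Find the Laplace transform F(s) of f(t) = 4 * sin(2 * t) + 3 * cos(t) 8/(s^2 + 4) + 3 * s/(s^2 + 1) 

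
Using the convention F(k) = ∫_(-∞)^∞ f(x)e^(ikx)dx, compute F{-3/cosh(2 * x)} -3 * pi/(2 * cosh(pi * k/4))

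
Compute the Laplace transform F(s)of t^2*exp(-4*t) 2/(s + 4)^3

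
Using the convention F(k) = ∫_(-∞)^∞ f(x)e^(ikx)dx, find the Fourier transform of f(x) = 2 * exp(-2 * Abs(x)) 8/(k^2+4)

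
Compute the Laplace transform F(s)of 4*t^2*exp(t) 8/(s - 1)^3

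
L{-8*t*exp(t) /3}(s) -8/(3*(s - 1) ^2) 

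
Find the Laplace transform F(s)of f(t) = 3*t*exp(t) 3/(s - 1)^2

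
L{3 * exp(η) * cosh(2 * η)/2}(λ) 3 * (λ - 1)/(2 * ((λ - 1)^2 - 4))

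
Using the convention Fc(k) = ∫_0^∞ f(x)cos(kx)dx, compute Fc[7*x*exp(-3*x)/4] 7*(9 - k^2)/(4*(k^2+9)^2)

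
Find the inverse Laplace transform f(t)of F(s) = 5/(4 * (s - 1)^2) 5 * t * exp(t)/4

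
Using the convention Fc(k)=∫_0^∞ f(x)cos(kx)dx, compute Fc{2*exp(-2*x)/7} 4/(7*(k^2 + 4))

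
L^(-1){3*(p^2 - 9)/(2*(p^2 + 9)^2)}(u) 3*u*cos(3*u)/2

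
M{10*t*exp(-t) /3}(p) 10*gamma(p + 1) /3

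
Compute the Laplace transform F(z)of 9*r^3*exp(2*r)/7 54/(7*(z - 2)^4)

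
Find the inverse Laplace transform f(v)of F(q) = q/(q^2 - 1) cosh(v)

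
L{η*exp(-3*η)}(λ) (λ + 3)^(-2)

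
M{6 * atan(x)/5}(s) -3 * pi * sec(pi * s/2)/(5 * s)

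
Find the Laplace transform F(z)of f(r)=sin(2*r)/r atan(2/z)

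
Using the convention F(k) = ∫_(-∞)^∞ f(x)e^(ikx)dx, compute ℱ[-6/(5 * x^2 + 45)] -2 * pi * exp(-3 * Abs(k))/5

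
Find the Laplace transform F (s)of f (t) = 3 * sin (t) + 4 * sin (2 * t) 3/ (s^2 + 1) + 8/ (s^2 + 4)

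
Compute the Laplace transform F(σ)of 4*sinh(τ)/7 4/(7*(σ^2 - 1))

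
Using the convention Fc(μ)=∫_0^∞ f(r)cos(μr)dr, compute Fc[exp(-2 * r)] 2/(μ^2 + 4)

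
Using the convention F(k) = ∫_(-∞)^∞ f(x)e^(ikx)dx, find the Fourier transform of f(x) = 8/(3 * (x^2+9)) 8 * pi * exp(-3 * Abs(k))/9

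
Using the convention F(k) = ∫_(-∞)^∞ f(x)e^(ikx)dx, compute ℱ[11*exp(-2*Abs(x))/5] 44/(5*(k^2 + 4))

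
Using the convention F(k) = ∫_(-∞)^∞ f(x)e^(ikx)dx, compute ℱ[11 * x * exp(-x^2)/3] 11 * I * sqrt(pi) * k * exp(-k^2/4)/6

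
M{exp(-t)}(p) gamma(p)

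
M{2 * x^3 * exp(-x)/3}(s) 2 * gamma(s+3)/3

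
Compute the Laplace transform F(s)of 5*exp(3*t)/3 5/(3*(s - 3))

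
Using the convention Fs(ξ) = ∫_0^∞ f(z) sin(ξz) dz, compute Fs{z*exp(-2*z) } 4*ξ/(ξ^2 + 4) ^2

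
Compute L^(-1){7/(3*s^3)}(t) 7*t^2/6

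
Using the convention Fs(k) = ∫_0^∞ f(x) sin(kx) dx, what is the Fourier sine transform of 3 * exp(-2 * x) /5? 3 * k/(5 * (k^2 + 4) ) 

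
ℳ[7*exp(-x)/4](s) 7*gamma(s)/4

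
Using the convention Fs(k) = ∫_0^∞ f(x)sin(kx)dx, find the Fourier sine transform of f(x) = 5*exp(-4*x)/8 5*k/(8*(k^2 + 16))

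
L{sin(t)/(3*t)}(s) atan(1/s)/3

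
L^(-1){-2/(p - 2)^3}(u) -u^2*exp(2*u)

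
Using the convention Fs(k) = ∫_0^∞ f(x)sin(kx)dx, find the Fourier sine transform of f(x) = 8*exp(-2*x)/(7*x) 8*atan(k/2)/7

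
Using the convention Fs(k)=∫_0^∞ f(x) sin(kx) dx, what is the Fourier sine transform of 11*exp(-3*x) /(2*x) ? 11*atan(k/3) /2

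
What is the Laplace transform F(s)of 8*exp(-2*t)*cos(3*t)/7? 8*(s+2)/(7*((s+2)^2+9))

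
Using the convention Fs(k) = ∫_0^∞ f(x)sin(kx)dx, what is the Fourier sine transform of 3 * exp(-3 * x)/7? 3 * k/(7 * (k^2 + 9))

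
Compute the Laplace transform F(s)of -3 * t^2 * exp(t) -6/(s - 1)^3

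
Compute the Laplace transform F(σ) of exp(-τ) 1/(σ+1) 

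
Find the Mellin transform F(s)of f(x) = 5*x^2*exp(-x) 5*gamma(s + 2)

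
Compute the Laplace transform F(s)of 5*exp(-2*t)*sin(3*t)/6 5/(2*((s + 2)^2 + 9))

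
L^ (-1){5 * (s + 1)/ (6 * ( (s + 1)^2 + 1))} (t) 5 * exp (-t) * cos (t)/6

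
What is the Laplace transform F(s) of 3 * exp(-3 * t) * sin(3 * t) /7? 9/(7 * ((s + 3) ^2 + 9) ) 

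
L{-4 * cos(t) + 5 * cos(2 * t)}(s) 5 * s/(s^2 + 4) - 4 * s/(s^2 + 1)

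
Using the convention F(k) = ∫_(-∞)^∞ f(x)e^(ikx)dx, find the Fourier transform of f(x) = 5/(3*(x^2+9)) 5*pi*exp(-3*Abs(k))/9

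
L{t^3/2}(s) 3/s^4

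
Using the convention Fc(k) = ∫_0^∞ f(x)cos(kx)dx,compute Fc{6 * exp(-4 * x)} 24/(k^2 + 16)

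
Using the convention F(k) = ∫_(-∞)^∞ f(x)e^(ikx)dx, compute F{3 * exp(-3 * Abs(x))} 18/(k^2 + 9)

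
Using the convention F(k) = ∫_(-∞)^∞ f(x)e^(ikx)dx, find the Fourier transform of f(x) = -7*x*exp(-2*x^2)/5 -7*sqrt(2)*I*sqrt(pi)*k*exp(-k^2/8)/40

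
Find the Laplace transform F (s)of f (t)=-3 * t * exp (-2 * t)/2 -3/ (2 * (s + 2)^2)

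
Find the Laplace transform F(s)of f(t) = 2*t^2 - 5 4/s^3 - 5/s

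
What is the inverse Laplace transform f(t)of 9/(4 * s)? 9/4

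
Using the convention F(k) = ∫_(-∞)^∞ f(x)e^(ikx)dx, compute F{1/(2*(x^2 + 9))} pi*exp(-3*Abs(k))/6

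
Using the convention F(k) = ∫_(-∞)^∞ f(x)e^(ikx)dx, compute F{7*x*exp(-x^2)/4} 7*I*sqrt(pi)*k*exp(-k^2/4)/8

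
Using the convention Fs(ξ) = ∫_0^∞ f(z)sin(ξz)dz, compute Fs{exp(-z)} ξ/(ξ^2 + 1)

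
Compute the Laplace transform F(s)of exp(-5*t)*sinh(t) 1/((s+5)^2 - 1)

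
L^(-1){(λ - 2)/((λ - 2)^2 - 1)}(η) exp(2*η)*cosh(η)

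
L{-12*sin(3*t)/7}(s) -36/(7*s^2 + 63)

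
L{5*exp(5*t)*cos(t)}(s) 5*(s - 5)/((s - 5)^2 + 1)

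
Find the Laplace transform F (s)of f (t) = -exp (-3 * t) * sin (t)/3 -1/ (3 * (s + 3)^2 + 3)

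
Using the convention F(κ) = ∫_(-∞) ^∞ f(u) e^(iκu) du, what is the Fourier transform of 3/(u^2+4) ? 3*pi*exp(-2*Abs(κ) ) /2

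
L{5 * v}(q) 5/q^2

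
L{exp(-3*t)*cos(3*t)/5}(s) (s + 3)/(5*((s + 3)^2 + 9))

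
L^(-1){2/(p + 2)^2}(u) 2*u*exp(-2*u)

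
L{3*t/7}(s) 3/(7*s^2)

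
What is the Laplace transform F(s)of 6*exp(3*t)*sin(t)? 6/((s - 3)^2 + 1)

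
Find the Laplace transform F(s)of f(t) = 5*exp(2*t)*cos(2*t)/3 5*(s - 2)/(3*((s - 2)^2 + 4))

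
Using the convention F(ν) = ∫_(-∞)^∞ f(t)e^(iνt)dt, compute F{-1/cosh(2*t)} -pi/(2*cosh(pi*ν/4))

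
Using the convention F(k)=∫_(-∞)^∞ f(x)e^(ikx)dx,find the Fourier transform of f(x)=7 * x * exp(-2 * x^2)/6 7 * sqrt(2) * I * sqrt(pi) * k * exp(-k^2/8)/48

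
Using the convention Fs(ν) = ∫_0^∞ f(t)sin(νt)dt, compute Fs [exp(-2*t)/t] atan(ν/2)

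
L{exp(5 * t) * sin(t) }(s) 1/((s - 5) ^2 + 1) 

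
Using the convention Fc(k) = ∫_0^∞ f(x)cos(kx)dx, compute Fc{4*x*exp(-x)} 4*(1 - k^2)/(k^2 + 1)^2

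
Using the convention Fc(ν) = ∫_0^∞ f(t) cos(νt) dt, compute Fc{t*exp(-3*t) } (9 - ν^2) /(ν^2 + 9) ^2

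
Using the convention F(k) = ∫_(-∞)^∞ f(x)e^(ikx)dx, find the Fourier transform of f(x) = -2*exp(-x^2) -2*sqrt(pi)*exp(-k^2/4)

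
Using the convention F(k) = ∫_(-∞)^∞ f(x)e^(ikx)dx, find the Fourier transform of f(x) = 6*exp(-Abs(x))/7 12/(7*(k^2 + 1))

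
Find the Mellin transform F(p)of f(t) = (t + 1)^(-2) (-pi*p + pi)/sin(pi*p)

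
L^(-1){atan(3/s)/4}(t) sin(3*t)/(4*t)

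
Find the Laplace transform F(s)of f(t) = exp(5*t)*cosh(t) (s - 5)/((s - 5)^2 - 1)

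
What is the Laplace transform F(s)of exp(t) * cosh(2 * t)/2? (s - 1)/(2 * ((s - 1)^2 - 4))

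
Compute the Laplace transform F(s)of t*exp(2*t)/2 1/(2*(s - 2)^2)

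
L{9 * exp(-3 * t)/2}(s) 9/(2 * (s+3))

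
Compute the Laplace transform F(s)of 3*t 3/s^2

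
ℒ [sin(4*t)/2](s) 2/(s^2 + 16)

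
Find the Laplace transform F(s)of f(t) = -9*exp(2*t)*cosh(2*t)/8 9*(2 - s)/(8*s*(s - 4))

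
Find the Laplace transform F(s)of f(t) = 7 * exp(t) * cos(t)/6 7 * (s - 1)/(6 * ((s - 1)^2 + 1))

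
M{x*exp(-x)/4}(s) gamma(s+1)/4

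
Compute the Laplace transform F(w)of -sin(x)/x -atan(1/w)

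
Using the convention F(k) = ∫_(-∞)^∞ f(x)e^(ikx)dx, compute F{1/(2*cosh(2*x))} pi/(4*cosh(pi*k/4))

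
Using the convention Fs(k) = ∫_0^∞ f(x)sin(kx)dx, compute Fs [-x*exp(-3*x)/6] -k/(k^2+9)^2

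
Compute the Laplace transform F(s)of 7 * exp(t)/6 7/(6 * (s - 1))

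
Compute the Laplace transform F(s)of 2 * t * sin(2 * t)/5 8 * s/(5 * (s^2 + 4)^2)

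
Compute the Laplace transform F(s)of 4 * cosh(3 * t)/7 4 * s/(7 * (s^2 - 9))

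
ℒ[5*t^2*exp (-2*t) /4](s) 5/ (2*(s + 2) ^3) 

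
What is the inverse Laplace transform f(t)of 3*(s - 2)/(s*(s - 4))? 3*exp(2*t)*cosh(2*t)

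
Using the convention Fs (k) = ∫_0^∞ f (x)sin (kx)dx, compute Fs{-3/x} -3*pi/2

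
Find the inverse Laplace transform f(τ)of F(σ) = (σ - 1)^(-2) τ * exp(τ)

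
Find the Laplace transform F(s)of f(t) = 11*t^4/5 264/(5*s^5)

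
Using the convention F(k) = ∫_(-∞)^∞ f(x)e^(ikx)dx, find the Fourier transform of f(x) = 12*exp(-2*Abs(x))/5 48/(5*(k^2 + 4))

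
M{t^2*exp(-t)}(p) gamma(p+2)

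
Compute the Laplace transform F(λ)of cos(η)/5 λ/(5*(λ^2 + 1))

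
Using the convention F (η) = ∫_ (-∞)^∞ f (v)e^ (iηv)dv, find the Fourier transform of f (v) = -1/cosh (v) -pi/cosh (pi*η/2)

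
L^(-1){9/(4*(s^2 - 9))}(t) 3*sinh(3*t)/4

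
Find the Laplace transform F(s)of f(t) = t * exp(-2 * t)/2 1/(2 * (s + 2)^2)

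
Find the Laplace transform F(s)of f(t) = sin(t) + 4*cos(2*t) 4*s/(s^2 + 4) + 1/(s^2 + 1)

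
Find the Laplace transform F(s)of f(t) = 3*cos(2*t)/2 3*s/(2*(s^2+4))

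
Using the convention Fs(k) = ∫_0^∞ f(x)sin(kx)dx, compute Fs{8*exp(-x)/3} 8*k/(3*(k^2 + 1))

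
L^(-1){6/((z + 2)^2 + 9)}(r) 2*exp(-2*r)*sin(3*r)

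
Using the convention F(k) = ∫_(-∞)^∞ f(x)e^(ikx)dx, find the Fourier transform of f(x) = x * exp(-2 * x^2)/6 sqrt(2) * I * sqrt(pi) * k * exp(-k^2/8)/48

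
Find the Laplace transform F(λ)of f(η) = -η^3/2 -3/λ^4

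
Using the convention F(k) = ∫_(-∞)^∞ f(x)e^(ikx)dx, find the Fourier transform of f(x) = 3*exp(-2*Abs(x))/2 6/(k^2 + 4)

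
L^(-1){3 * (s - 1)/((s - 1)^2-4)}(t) 3 * exp(t) * cosh(2 * t)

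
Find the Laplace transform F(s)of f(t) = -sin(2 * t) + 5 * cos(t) 5 * s/(s^2 + 1)-2/(s^2 + 4)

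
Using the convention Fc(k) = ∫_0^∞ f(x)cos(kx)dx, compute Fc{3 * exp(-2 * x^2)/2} 3 * sqrt(2) * sqrt(pi) * exp(-k^2/8)/8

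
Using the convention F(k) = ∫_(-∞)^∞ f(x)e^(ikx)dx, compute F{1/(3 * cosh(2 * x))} pi/(6 * cosh(pi * k/4))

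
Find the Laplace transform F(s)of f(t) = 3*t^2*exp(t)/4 3/(2*(s - 1)^3)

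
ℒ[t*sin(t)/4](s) s/(2*(s^2 + 1)^2)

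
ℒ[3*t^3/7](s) 18/(7*s^4)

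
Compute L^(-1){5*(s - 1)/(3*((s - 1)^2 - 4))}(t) 5*exp(t)*cosh(2*t)/3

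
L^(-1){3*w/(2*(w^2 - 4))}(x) 3*cosh(2*x)/2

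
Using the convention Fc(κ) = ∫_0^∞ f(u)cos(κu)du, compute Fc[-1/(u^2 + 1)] -pi*exp(-κ)/2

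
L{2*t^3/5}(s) 12/(5*s^4)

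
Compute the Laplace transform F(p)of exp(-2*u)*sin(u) 1/((p+2)^2+1)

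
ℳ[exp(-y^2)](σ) gamma(σ/2) /2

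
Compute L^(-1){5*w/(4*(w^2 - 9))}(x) 5*cosh(3*x)/4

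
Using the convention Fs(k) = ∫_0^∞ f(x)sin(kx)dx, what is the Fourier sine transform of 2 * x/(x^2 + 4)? pi * exp(-2 * k)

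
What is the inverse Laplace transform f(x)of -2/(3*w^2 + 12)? -sin(2*x)/3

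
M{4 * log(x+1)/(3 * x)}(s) -4 * pi * csc(pi * s)/(3 * s - 3)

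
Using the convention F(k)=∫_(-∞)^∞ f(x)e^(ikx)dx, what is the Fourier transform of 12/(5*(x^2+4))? 6*pi*exp(-2*Abs(k))/5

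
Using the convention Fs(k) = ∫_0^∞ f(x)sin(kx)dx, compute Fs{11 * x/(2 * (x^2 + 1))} 11 * pi * exp(-k)/4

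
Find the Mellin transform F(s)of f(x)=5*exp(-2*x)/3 5*gamma(s)/(3*2^s)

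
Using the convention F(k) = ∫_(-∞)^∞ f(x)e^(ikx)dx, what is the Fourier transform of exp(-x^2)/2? sqrt(pi) * exp(-k^2/4)/2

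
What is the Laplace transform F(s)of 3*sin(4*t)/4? 3/(s^2 + 16)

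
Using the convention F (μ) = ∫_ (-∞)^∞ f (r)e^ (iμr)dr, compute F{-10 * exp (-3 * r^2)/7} -10 * sqrt (3) * sqrt (pi) * exp (-μ^2/12)/21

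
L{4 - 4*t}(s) 4/s - 4/s^2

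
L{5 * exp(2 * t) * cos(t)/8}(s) 5 * (s - 2)/(8 * ((s - 2)^2 + 1))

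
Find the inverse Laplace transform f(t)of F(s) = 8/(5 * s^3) 4 * t^2/5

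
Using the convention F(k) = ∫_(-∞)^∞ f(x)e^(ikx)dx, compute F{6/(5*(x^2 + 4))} 3*pi*exp(-2*Abs(k))/5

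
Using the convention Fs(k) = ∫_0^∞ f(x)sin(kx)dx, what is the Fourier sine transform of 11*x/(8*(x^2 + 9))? 11*pi*exp(-3*k)/16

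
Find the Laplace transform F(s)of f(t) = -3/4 -3/(4*s)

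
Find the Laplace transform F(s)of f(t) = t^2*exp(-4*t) 2/(s+4)^3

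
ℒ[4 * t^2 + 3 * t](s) 3/s^2 + 8/s^3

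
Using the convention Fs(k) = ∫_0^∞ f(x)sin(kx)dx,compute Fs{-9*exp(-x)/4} -9*k/(4*k^2 + 4)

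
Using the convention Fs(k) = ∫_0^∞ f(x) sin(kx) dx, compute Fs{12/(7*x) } 6*pi/7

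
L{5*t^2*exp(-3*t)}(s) 10/(s+3)^3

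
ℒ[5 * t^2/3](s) 10/(3 * s^3)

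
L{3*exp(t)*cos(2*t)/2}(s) 3*(s - 1)/(2*((s - 1)^2+4))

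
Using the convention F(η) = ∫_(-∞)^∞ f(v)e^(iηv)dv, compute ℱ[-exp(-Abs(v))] -2/(η^2 + 1)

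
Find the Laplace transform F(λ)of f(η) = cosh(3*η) λ/(λ^2 - 9)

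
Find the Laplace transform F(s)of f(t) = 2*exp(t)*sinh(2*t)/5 4/(5*((s - 1)^2 - 4))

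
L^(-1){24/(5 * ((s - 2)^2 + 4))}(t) 12 * exp(2 * t) * sin(2 * t)/5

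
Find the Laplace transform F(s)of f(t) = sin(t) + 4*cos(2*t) 1/(s^2 + 1) + 4*s/(s^2 + 4)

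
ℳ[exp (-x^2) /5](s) gamma (s/2) /10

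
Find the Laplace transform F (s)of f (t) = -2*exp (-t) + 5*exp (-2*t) 5/ (s + 2) - 2/ (s + 1)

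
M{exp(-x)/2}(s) gamma(s)/2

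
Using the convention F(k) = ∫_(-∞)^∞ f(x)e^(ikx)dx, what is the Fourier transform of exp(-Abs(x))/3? 2/(3*(k^2+1))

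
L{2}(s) 2/s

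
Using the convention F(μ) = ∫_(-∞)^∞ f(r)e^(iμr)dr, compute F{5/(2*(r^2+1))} 5*pi*exp(-Abs(μ))/2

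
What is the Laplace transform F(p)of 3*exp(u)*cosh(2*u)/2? 3*(p - 1)/(2*((p - 1)^2 - 4))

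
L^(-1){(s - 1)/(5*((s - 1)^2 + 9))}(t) exp(t)*cos(3*t)/5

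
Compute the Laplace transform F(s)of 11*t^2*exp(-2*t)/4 11/(2*(s+2)^3)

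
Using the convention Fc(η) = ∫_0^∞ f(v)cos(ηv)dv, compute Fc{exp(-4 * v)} 4/(η^2 + 16)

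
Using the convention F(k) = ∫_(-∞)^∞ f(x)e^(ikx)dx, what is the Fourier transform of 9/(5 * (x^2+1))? 9 * pi * exp(-Abs(k))/5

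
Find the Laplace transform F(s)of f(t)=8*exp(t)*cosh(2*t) 8*(s - 1)/((s - 1)^2 - 4)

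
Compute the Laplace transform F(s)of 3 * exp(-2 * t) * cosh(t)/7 3 * (s + 2)/(7 * ((s + 2)^2 - 1))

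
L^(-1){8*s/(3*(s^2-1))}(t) 8*cosh(t)/3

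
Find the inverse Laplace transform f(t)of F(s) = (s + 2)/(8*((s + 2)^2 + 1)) exp(-2*t)*cos(t)/8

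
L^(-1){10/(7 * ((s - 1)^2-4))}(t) 5 * exp(t) * sinh(2 * t)/7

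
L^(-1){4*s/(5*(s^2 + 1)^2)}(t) 2*t*sin(t)/5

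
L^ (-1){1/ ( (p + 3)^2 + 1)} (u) exp (-3 * u) * sin (u)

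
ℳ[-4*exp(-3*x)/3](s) -4*gamma(s)/(3*3^s)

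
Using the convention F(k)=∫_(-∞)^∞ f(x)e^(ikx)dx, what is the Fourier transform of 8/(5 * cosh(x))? 8 * pi/(5 * cosh(pi * k/2))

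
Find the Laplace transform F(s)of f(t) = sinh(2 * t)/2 1/(s^2 - 4)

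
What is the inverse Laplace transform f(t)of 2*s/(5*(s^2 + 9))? 2*cos(3*t)/5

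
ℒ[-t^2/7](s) -2/(7 * s^3)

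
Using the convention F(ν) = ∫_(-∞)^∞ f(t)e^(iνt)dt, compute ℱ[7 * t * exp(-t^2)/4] 7 * I * sqrt(pi) * ν * exp(-ν^2/4)/8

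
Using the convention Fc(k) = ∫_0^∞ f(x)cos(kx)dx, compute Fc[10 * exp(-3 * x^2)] 5 * sqrt(3) * sqrt(pi) * exp(-k^2/12)/3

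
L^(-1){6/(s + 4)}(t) 6*exp(-4*t)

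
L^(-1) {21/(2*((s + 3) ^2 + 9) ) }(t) 7*exp(-3*t)*sin(3*t) /2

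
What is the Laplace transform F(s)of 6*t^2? 12/s^3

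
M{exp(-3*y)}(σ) gamma(σ)/3^σ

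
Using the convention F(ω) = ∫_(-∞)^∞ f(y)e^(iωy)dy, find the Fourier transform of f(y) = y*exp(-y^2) I*sqrt(pi)*ω*exp(-ω^2/4)/2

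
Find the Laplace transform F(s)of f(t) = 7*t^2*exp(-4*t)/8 7/(4*(s+4)^3)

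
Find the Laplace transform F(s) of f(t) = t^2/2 s^(-3) 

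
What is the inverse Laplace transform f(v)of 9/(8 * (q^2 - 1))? 9 * sinh(v)/8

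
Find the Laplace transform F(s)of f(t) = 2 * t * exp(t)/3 2/(3 * (s - 1)^2)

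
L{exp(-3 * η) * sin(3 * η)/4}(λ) 3/(4 * ((λ + 3)^2 + 9))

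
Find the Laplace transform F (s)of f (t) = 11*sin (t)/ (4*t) 11*atan (1/s)/4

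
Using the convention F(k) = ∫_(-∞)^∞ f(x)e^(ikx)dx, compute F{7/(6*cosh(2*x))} 7*pi/(12*cosh(pi*k/4))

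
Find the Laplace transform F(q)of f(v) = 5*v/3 5/(3*q^2)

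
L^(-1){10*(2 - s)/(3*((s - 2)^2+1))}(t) -10*exp(2*t)*cos(t)/3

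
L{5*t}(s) 5/s^2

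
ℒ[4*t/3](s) 4/(3*s^2)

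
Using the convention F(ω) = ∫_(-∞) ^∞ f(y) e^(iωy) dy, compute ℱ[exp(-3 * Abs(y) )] 6/(ω^2 + 9) 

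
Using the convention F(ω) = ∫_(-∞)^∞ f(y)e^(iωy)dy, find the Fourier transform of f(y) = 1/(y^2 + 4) pi * exp(-2 * Abs(ω))/2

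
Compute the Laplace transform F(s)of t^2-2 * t 2/s^3-2/s^2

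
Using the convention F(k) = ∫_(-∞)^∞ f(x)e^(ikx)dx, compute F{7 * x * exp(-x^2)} 7 * I * sqrt(pi) * k * exp(-k^2/4)/2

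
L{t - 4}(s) s^(-2) - 4/s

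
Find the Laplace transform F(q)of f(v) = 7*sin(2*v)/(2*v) 7*atan(2/q)/2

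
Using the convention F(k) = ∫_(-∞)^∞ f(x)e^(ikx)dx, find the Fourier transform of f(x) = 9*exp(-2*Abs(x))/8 9/(2*(k^2 + 4))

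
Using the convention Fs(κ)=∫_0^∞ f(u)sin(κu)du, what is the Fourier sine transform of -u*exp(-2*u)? -4*κ/(κ^2 + 4)^2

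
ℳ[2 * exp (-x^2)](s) gamma (s/2)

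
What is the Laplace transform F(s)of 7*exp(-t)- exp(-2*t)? 7/(s + 1)-1/(s + 2)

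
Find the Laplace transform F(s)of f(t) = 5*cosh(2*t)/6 5*s/(6*(s^2 - 4))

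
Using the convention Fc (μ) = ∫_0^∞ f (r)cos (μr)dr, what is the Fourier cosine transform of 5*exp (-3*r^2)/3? 5*sqrt (3)*sqrt (pi)*exp (-μ^2/12)/18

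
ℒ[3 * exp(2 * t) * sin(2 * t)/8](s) 3/(4 * ((s - 2)^2+4))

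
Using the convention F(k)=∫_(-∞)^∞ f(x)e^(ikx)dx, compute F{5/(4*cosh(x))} 5*pi/(4*cosh(pi*k/2))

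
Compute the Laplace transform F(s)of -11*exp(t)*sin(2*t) -22/((s - 1)^2 + 4)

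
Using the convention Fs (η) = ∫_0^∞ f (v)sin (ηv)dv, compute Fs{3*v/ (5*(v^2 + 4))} 3*pi*exp (-2*η)/10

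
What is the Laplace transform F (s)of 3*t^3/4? 9/ (2*s^4)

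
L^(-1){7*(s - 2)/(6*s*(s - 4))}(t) 7*exp(2*t)*cosh(2*t)/6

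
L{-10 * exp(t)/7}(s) -10/(7 * s - 7)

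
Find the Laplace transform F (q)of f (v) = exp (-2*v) 1/ (q + 2)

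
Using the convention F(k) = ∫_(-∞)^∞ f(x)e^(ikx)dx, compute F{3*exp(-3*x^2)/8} sqrt(3)*sqrt(pi)*exp(-k^2/12)/8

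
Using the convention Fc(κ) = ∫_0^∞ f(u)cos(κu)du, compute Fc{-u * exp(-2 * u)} (κ^2 - 4)/(κ^2 + 4)^2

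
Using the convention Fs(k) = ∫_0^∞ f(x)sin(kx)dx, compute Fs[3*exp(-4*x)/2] 3*k/(2*(k^2 + 16))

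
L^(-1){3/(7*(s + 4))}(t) 3*exp(-4*t)/7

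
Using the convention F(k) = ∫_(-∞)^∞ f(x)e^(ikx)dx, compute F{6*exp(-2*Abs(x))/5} 24/(5*(k^2 + 4))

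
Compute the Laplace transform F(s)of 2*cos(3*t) 2*s/(s^2 + 9)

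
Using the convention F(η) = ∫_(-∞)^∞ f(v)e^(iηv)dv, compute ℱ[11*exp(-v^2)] 11*sqrt(pi)*exp(-η^2/4)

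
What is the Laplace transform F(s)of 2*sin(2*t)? 4/(s^2 + 4)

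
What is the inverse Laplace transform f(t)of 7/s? 7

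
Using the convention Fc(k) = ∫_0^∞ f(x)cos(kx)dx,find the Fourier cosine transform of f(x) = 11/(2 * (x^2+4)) 11 * pi * exp(-2 * k)/8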